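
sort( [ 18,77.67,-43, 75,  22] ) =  [-43 , 18,22, 75, 77.67]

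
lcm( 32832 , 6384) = 229824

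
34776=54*644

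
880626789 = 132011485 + 748615304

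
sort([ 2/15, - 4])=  [-4,2/15]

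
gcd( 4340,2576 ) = 28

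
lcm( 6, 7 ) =42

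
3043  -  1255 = 1788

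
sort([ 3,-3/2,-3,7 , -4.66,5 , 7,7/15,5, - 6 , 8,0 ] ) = [ - 6,-4.66, - 3, - 3/2, 0, 7/15,3,5,5, 7,7,8]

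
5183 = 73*71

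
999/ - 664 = - 2  +  329/664= - 1.50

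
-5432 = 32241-37673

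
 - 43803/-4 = 10950+3/4 =10950.75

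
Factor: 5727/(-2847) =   -  1909/949 =-13^( - 1) * 23^1*73^(-1)*83^1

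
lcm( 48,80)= 240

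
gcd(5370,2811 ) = 3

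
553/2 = 276  +  1/2 = 276.50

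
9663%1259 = 850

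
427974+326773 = 754747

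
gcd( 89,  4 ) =1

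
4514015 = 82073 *55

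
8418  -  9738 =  - 1320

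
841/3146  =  841/3146  =  0.27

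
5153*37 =190661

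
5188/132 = 39+ 10/33 = 39.30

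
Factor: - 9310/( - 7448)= 2^(  -  2 )*5^1 = 5/4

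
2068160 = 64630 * 32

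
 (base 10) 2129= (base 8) 4121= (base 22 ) 48h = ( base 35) 1PT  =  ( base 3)2220212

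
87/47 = 87/47 = 1.85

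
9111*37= 337107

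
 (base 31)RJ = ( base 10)856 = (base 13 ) 50b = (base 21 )1JG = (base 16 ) 358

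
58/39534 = 29/19767 = 0.00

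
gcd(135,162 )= 27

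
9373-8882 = 491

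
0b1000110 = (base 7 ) 130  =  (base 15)4a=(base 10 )70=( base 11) 64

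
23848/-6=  - 3975 + 1/3 = -  3974.67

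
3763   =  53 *71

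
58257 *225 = 13107825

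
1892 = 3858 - 1966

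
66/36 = 11/6 = 1.83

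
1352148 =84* 16097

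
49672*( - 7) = -347704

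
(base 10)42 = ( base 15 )2c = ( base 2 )101010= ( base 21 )20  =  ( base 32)1a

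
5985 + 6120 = 12105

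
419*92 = 38548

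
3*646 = 1938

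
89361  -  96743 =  -7382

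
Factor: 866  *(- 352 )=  - 304832 =-  2^6*11^1*433^1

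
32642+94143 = 126785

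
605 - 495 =110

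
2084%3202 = 2084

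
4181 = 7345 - 3164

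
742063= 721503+20560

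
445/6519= 445/6519 =0.07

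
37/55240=37/55240 = 0.00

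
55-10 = 45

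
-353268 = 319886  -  673154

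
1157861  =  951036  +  206825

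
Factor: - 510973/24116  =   - 2^ ( - 2)*31^1*53^1 * 311^1*6029^( - 1)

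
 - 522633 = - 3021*173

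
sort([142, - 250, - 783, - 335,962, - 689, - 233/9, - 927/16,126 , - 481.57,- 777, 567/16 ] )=[ - 783,  -  777, -689, - 481.57 , - 335,  -  250, - 927/16, - 233/9,567/16 , 126,142, 962 ] 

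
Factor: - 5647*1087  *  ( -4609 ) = 28291374001 = 11^1 * 419^1*1087^1 *5647^1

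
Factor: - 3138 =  - 2^1*3^1*523^1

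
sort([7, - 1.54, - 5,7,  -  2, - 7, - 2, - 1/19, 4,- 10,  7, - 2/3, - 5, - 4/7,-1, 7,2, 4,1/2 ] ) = [ - 10,-7, - 5, - 5,- 2, - 2,-1.54 , - 1, - 2/3, - 4/7 , - 1/19,1/2,2, 4,4, 7,7,  7,7 ]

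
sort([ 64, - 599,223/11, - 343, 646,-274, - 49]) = [-599, - 343,- 274, - 49, 223/11,  64 , 646 ]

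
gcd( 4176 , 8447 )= 1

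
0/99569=0 = 0.00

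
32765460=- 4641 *(-7060)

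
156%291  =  156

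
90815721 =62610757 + 28204964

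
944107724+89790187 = 1033897911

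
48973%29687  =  19286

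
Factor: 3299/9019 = 29^( - 1)*311^(  -  1)*3299^1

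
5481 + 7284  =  12765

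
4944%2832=2112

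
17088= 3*5696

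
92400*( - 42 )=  - 3880800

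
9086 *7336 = 66654896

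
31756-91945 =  - 60189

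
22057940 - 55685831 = -33627891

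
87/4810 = 87/4810 = 0.02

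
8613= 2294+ 6319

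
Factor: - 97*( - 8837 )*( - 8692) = - 7450686788 =-2^2*41^1 * 53^1*97^1*8837^1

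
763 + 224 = 987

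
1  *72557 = 72557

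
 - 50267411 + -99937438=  - 150204849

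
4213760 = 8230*512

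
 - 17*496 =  - 8432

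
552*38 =20976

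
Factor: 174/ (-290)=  - 3/5 = -3^1*5^( - 1 ) 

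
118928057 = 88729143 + 30198914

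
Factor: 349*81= 28269 = 3^4 * 349^1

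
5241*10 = 52410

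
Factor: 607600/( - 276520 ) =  - 490/223 = - 2^1 * 5^1*7^2 * 223^( - 1 ) 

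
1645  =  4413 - 2768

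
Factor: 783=3^3 * 29^1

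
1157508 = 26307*44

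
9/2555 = 9/2555 = 0.00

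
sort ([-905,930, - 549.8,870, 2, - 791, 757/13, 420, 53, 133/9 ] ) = [ - 905, - 791, - 549.8,2, 133/9, 53,757/13, 420, 870, 930]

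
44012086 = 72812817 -28800731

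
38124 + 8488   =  46612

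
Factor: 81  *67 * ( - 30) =  -  2^1*3^5*5^1*67^1= - 162810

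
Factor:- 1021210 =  - 2^1*5^1* 102121^1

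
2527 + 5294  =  7821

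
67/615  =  67/615  =  0.11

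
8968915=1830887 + 7138028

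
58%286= 58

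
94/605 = 94/605 = 0.16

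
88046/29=3036 + 2/29=3036.07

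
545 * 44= 23980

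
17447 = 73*239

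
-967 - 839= -1806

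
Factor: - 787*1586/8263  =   - 1248182/8263 = - 2^1* 13^1 *61^1*787^1*8263^( - 1) 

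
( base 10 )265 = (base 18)ed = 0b100001001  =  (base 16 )109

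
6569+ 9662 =16231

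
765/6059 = 765/6059 = 0.13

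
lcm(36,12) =36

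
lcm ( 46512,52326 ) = 418608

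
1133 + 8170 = 9303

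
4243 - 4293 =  - 50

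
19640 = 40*491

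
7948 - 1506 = 6442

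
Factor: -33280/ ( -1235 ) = 2^9*19^(-1)= 512/19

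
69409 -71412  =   - 2003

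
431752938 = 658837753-227084815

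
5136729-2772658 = 2364071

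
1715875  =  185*9275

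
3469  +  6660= 10129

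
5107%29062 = 5107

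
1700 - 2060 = -360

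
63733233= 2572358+61160875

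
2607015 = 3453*755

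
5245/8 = 5245/8 = 655.62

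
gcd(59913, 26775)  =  63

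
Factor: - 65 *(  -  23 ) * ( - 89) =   -  5^1*13^1*23^1*89^1 = -133055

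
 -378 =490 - 868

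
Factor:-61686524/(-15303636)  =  3^(-2)*439^1 * 35129^1*425101^(  -  1) = 15421631/3825909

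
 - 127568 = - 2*63784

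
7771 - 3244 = 4527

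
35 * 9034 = 316190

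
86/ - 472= -43/236 = - 0.18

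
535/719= 535/719 = 0.74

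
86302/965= 86302/965= 89.43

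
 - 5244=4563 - 9807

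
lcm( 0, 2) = 0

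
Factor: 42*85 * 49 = 2^1 * 3^1*5^1*7^3*17^1 = 174930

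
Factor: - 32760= -2^3*3^2*5^1* 7^1*13^1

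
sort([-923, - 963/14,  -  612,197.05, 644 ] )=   [  -  923, - 612, - 963/14, 197.05,644 ]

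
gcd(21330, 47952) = 54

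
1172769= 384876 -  -787893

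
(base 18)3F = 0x45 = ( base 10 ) 69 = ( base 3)2120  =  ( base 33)23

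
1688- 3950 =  - 2262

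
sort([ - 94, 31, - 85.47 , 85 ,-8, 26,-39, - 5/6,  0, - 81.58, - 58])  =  [ - 94, - 85.47, - 81.58, - 58, - 39 ,-8, - 5/6,0,26,31, 85 ] 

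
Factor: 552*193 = 106536 = 2^3*3^1*23^1*193^1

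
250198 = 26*9623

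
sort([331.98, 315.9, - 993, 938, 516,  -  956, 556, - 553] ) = [ - 993 , - 956, - 553, 315.9, 331.98, 516,556  ,  938 ] 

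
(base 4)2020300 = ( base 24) F4G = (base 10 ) 8752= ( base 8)21060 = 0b10001000110000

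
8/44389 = 8/44389  =  0.00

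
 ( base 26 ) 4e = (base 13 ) 91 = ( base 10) 118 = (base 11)a8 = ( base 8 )166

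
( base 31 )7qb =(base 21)h25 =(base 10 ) 7544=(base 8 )16570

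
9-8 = 1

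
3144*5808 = 18260352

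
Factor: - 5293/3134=- 2^( - 1 )*67^1  *  79^1*1567^( - 1 )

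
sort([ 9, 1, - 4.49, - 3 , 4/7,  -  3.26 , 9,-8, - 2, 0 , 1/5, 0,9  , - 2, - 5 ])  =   [ - 8,-5, - 4.49,- 3.26, - 3,-2, - 2,  0, 0, 1/5, 4/7, 1, 9, 9, 9]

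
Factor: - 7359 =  - 3^1*11^1*223^1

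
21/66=7/22 = 0.32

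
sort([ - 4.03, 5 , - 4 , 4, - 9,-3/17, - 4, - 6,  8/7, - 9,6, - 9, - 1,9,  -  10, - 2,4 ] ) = [- 10, - 9,- 9,-9, -6, -4.03,  -  4, - 4, - 2, - 1, - 3/17,8/7,4,4, 5,6,9 ]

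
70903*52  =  3686956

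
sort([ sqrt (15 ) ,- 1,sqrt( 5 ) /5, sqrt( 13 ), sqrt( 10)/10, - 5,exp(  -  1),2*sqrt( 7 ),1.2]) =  [-5, - 1,sqrt( 10 ) /10,exp( - 1),sqrt( 5)/5,1.2,sqrt (13 ),sqrt ( 15),2 * sqrt( 7)]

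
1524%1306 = 218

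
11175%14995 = 11175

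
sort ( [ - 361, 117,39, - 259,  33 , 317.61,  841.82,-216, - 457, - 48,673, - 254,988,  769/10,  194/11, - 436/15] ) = [ - 457,-361, - 259, - 254, - 216,- 48, - 436/15 , 194/11,33, 39,769/10,117,  317.61 , 673,841.82, 988] 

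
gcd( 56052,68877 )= 27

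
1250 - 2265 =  - 1015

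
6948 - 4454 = 2494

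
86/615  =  86/615 = 0.14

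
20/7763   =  20/7763 = 0.00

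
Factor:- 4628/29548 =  - 13/83 = - 13^1*83^(-1 )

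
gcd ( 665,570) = 95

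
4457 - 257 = 4200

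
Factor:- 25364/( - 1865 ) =2^2*5^(-1 )*17^1=   68/5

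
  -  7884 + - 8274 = -16158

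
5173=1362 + 3811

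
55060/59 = 933 + 13/59 = 933.22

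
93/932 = 93/932 =0.10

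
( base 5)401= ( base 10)101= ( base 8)145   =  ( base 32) 35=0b1100101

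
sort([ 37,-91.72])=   [ - 91.72, 37] 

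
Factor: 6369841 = 6369841^1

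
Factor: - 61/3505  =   - 5^ ( - 1)*61^1*701^(  -  1)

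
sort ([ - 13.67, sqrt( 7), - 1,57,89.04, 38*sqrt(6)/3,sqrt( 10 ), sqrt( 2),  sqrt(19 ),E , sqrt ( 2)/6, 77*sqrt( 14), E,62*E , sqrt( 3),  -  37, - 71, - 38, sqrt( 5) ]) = [ - 71, - 38,  -  37,-13.67, - 1,sqrt( 2) /6, sqrt( 2 ),sqrt(3 ), sqrt( 5)  ,  sqrt( 7 ), E, E, sqrt( 10),sqrt( 19), 38*sqrt( 6)/3, 57, 89.04, 62  *  E, 77* sqrt( 14) ]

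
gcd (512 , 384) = 128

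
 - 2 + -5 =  - 7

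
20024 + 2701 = 22725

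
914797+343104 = 1257901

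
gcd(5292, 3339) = 63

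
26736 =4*6684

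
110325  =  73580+36745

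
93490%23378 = 23356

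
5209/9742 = 5209/9742=0.53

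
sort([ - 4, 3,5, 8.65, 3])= [  -  4,3, 3,5,8.65 ]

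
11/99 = 1/9  =  0.11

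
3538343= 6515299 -2976956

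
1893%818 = 257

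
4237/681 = 6 + 151/681 = 6.22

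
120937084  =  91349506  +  29587578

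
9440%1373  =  1202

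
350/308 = 1+3/22  =  1.14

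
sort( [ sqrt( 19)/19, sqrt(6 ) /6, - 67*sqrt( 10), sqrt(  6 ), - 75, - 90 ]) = [ - 67*sqrt( 10)  , - 90, - 75, sqrt( 19 ) /19,sqrt( 6)/6, sqrt( 6) ] 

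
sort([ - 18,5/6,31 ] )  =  [ - 18,5/6,31] 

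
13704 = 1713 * 8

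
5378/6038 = 2689/3019 =0.89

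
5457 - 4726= 731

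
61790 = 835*74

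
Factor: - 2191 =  - 7^1*  313^1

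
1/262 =1/262=0.00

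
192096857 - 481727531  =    -  289630674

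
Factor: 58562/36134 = 47/29 =29^( - 1)*47^1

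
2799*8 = 22392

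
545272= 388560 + 156712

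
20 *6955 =139100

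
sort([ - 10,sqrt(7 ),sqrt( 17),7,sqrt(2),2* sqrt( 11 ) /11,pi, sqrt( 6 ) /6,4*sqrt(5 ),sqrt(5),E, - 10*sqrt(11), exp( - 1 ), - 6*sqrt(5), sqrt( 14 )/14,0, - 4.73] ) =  [ - 10*sqrt(11), - 6*sqrt(5), - 10, - 4.73, 0,sqrt(14)/14, exp( - 1) , sqrt ( 6)/6,2*sqrt( 11) /11, sqrt( 2),sqrt( 5),sqrt(7),  E,pi,sqrt(17 ),  7,4*sqrt(5 )]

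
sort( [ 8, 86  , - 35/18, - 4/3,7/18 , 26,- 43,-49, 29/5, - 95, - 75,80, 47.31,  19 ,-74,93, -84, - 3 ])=[- 95, - 84,-75, -74,  -  49 , - 43, - 3, - 35/18,-4/3,  7/18, 29/5, 8, 19,26,47.31,80,86,  93]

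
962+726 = 1688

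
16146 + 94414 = 110560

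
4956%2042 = 872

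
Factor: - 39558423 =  - 3^1*421^1*31321^1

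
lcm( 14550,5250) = 509250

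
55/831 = 55/831=0.07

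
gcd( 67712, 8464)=8464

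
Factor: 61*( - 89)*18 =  - 2^1 * 3^2*61^1 * 89^1 = - 97722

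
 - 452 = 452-904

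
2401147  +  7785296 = 10186443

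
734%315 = 104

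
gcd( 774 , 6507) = 9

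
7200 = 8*900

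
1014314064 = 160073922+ 854240142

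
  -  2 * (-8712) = 17424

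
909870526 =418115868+491754658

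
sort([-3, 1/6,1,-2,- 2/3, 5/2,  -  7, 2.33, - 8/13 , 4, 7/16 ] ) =[-7,- 3,  -  2,-2/3,-8/13, 1/6, 7/16, 1, 2.33, 5/2, 4]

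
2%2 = 0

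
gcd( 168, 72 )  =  24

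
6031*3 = 18093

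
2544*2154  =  5479776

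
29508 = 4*7377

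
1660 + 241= 1901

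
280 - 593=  - 313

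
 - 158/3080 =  -1 + 1461/1540 = -0.05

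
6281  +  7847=14128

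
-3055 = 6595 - 9650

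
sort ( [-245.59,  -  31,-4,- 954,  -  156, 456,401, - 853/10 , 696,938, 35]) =[-954, - 245.59, - 156, - 853/10, - 31,- 4 , 35 , 401, 456,696,938]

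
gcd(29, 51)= 1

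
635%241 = 153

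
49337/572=86+145/572 = 86.25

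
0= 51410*0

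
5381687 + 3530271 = 8911958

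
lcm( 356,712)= 712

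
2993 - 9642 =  - 6649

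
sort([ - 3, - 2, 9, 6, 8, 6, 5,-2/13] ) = [ - 3,-2, - 2/13,5, 6, 6, 8,9]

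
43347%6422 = 4815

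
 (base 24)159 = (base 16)2C1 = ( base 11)591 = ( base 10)705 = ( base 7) 2025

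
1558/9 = 173+1/9 = 173.11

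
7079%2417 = 2245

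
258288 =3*86096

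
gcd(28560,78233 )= 1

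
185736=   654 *284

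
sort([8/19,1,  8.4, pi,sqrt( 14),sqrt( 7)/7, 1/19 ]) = [ 1/19,sqrt( 7 ) /7,8/19, 1, pi , sqrt(14), 8.4 ]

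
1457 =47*31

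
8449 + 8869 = 17318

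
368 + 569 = 937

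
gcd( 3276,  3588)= 156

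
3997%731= 342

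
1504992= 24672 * 61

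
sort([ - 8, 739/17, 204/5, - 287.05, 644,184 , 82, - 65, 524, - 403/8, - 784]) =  [ - 784, - 287.05, - 65, - 403/8, -8  ,  204/5, 739/17, 82,184,524,644] 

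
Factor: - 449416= - 2^3*11^1*5107^1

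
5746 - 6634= - 888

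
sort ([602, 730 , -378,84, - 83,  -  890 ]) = [-890,-378,-83,84,602,730 ]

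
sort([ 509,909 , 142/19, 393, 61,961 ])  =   [142/19, 61 , 393, 509, 909, 961 ]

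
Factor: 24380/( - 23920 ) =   -  53/52 = -2^ ( -2)*13^( - 1)*53^1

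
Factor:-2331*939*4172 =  - 2^2*3^3 * 7^2 * 37^1*149^1*313^1 =-  9131711148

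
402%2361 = 402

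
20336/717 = 20336/717 = 28.36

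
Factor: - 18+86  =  68 = 2^2*17^1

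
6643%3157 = 329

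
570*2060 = 1174200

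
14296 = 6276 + 8020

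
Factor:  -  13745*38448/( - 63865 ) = 2^4*3^3*53^( - 1)*89^1*241^ ( - 1)*2749^1 = 105693552/12773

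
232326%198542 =33784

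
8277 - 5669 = 2608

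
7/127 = 7/127 = 0.06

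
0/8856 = 0 = 0.00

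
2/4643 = 2/4643 = 0.00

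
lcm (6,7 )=42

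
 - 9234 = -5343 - 3891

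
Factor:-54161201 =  - 17^2*187409^1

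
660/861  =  220/287 = 0.77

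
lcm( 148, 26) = 1924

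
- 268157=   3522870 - 3791027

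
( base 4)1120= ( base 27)37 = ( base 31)2q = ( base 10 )88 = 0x58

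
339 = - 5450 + 5789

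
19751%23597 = 19751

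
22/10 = 11/5 = 2.20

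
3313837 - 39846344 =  - 36532507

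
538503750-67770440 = 470733310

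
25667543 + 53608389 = 79275932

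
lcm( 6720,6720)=6720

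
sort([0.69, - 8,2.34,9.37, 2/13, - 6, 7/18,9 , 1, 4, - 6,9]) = [-8, - 6,-6,2/13,7/18,  0.69,1,2.34,4,9,9, 9.37]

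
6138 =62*99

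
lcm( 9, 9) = 9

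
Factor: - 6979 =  - 7^1*997^1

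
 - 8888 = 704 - 9592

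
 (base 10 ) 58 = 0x3A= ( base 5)213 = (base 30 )1s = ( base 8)72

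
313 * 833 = 260729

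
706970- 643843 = 63127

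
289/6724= 289/6724 = 0.04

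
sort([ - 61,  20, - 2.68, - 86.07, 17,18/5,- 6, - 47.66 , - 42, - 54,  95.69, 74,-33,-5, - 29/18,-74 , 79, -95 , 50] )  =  [ - 95, - 86.07, - 74,-61, - 54,- 47.66 ,-42,-33, - 6 ,-5,-2.68,-29/18, 18/5,17 , 20, 50, 74,  79, 95.69] 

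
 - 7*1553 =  - 10871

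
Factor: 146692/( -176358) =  -2^1*3^( - 1)*13^1*17^( - 1 )*19^( - 1)*31^1 = - 806/969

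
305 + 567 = 872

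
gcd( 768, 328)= 8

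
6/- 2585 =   -  6/2585 = - 0.00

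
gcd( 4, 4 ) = 4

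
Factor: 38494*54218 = 2087067692=2^2*19^1* 1013^1*27109^1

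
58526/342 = 171+22/171 = 171.13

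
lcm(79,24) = 1896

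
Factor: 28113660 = 2^2*3^2* 5^1*313^1 * 499^1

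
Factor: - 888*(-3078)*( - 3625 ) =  - 9908082000= -2^4*3^5*5^3*19^1*29^1*37^1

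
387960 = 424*915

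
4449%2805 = 1644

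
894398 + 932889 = 1827287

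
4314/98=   44 + 1/49 = 44.02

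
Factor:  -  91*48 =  - 2^4 * 3^1*7^1*13^1 = - 4368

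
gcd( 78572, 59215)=13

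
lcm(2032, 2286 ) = 18288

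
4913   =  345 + 4568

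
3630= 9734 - 6104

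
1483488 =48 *30906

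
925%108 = 61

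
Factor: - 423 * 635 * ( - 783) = 210317715 = 3^5*5^1*29^1*47^1*127^1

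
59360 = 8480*7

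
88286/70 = 1261 + 8/35 =1261.23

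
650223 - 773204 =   -  122981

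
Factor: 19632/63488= 2^( - 7 )*3^1*31^( - 1 ) * 409^1 = 1227/3968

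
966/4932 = 161/822 = 0.20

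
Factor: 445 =5^1 * 89^1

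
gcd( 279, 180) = 9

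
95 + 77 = 172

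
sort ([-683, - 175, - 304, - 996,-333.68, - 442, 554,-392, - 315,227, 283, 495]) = [ - 996, - 683,-442, - 392, - 333.68, - 315, -304, - 175, 227, 283, 495, 554]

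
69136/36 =17284/9  =  1920.44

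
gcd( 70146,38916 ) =18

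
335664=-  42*( - 7992)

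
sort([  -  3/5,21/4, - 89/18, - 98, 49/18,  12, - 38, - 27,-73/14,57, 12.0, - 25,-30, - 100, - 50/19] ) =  [ - 100, - 98,-38 , - 30, - 27, - 25,-73/14 , - 89/18, - 50/19, - 3/5,49/18, 21/4,12,12.0,  57]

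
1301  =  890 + 411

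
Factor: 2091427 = 13^1*160879^1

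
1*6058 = 6058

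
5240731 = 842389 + 4398342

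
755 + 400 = 1155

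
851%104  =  19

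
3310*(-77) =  - 254870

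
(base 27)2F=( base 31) 27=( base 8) 105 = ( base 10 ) 69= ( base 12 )59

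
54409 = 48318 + 6091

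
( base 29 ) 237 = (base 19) 4h9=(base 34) 1I8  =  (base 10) 1776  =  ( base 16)6F0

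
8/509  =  8/509=0.02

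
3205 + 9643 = 12848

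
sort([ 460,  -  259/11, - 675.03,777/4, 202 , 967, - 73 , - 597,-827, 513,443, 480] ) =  [  -  827,  -  675.03 ,-597, - 73, - 259/11, 777/4 , 202, 443, 460,  480, 513 , 967]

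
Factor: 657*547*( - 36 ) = -2^2*3^4*73^1*547^1 = -12937644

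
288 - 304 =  - 16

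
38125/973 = 39 + 178/973 = 39.18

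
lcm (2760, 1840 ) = 5520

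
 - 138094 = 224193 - 362287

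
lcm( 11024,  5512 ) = 11024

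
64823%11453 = 7558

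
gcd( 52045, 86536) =1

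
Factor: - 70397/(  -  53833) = 13^( - 1)*17^1= 17/13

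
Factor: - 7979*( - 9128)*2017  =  146902773304  =  2^3*7^1*  79^1 * 101^1*163^1*2017^1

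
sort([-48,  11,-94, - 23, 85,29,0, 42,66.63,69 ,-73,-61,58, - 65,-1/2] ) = [  -  94, - 73,  -  65,-61, - 48, - 23, - 1/2, 0, 11, 29, 42, 58, 66.63,  69,85]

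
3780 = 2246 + 1534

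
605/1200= 121/240 = 0.50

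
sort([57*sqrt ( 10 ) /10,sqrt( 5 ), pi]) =[sqrt( 5), pi,57*sqrt( 10 ) /10]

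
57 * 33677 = 1919589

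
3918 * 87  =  340866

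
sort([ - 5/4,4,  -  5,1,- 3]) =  [ - 5, - 3, -5/4, 1,4 ]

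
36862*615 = 22670130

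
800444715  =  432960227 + 367484488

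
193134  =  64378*3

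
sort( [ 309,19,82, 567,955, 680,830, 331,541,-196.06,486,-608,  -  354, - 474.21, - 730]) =[ - 730, - 608 ,  -  474.21 , - 354 , - 196.06, 19, 82,309,331, 486, 541, 567 , 680, 830  ,  955]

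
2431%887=657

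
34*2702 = 91868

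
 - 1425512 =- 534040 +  - 891472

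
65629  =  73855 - 8226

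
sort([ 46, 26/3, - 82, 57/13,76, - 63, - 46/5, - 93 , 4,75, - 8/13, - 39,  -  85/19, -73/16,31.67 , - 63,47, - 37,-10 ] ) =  [ - 93 , - 82, - 63, - 63, - 39, - 37 , - 10, - 46/5, - 73/16, - 85/19, - 8/13  ,  4  ,  57/13,26/3,31.67,46,47, 75, 76]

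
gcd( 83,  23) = 1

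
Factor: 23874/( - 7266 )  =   - 23/7 = - 7^(-1)*23^1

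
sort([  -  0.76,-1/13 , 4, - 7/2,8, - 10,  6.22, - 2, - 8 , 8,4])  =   [ - 10, - 8,-7/2,  -  2 , - 0.76, - 1/13,  4,4 , 6.22,8,8] 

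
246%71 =33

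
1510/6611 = 1510/6611 = 0.23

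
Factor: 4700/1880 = 5/2 = 2^( - 1)*5^1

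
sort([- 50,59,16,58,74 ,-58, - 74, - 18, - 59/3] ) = [ - 74,-58, - 50, - 59/3, - 18 , 16, 58,59, 74 ]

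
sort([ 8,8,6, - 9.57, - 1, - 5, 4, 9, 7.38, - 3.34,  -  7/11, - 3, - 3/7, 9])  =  [  -  9.57, - 5 , - 3.34,  -  3, - 1  , - 7/11, - 3/7,4,6, 7.38,8,8,  9,9] 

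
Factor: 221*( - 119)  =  -26299 = - 7^1*13^1*17^2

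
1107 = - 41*(  -  27) 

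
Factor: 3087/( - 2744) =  - 9/8 = - 2^( - 3 )*3^2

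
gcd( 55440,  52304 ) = 112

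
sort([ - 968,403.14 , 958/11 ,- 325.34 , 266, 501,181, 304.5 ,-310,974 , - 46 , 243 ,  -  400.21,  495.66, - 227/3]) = [ - 968, - 400.21, - 325.34, - 310, - 227/3, - 46 , 958/11, 181, 243, 266 , 304.5,403.14, 495.66, 501 , 974] 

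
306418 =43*7126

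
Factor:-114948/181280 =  - 2^( - 3 )*3^2* 5^( - 1 )*11^( - 1)*31^1 = - 279/440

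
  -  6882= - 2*3441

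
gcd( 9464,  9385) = 1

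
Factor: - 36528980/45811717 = -2^2 * 5^1*7^( - 2 )*19^( - 1)*29^1*49207^(-1) *62981^1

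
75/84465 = 5/5631 = 0.00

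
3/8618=3/8618= 0.00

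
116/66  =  58/33= 1.76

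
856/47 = 18+10/47 = 18.21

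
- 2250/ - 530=225/53 = 4.25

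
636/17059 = 636/17059=0.04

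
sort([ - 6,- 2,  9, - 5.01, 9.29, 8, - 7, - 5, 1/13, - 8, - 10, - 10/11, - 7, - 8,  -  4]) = [ - 10, - 8,- 8, - 7, - 7,-6 ,-5.01, - 5,-4 , - 2, - 10/11,1/13,8, 9,9.29] 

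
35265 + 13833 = 49098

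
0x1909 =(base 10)6409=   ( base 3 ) 22210101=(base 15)1d74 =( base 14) 249B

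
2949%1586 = 1363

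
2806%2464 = 342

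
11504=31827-20323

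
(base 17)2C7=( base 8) 1425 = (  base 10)789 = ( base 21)1gc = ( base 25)16E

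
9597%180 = 57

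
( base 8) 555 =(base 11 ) 302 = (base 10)365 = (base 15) 195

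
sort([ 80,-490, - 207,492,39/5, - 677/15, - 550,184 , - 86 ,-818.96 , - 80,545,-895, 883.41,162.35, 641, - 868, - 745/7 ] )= [ - 895, - 868, - 818.96, - 550,-490, - 207,-745/7, - 86, - 80, - 677/15,39/5,80 , 162.35,184,492, 545,641,883.41]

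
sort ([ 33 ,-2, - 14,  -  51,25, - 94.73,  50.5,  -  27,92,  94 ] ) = [ - 94.73,  -  51,-27,- 14,-2,25,  33, 50.5 , 92,94]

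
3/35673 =1/11891 = 0.00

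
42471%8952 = 6663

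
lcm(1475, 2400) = 141600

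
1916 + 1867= 3783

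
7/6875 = 7/6875 = 0.00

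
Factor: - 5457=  - 3^1* 17^1*107^1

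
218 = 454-236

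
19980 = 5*3996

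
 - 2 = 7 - 9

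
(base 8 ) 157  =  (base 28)3r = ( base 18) 63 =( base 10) 111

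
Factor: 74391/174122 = 2^( - 1) * 3^1*13^(-1)*37^(-1 )*137^1 = 411/962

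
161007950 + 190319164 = 351327114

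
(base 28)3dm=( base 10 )2738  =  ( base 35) 288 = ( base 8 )5262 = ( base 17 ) 981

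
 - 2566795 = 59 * (-43505 )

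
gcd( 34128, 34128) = 34128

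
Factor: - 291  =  -3^1*97^1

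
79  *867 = 68493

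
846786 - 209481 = 637305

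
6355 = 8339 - 1984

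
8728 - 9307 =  - 579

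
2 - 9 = -7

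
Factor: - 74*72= - 5328 = -  2^4*3^2*37^1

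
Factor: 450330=2^1 * 3^1 * 5^1 * 17^1*883^1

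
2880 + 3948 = 6828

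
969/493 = 57/29 =1.97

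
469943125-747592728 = -277649603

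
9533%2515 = 1988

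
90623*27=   2446821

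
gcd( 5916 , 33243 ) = 3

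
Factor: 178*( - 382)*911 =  - 61944356  =  -2^2*89^1*191^1*911^1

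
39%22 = 17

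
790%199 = 193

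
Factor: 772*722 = 557384 = 2^3 * 19^2 * 193^1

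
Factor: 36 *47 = 1692 = 2^2*3^2  *  47^1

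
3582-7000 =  -3418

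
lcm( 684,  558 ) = 21204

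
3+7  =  10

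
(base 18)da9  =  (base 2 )1000100110001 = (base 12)2669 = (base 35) 3KQ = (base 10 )4401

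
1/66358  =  1/66358 = 0.00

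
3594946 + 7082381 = 10677327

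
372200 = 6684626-6312426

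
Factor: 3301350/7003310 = 3^1*5^1*13^1*1693^1*700331^( - 1 ) = 330135/700331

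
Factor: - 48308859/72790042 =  -2^(-1)*3^3* 13^( - 1)*683^( - 1) * 4099^ ( - 1)*1789217^1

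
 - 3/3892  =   - 3/3892 =- 0.00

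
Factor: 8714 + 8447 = 131^2=17161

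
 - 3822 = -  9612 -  - 5790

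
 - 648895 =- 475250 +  - 173645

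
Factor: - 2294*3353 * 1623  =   - 2^1*3^1 * 7^1*31^1 * 37^1*479^1*541^1 = - 12483762186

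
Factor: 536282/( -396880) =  - 2^( - 3)* 5^( - 1)*11^ ( - 2 ) * 17^1*41^( - 1)*15773^1= - 268141/198440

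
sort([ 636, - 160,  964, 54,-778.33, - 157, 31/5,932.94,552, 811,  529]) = [ -778.33, - 160,-157,31/5,  54, 529, 552, 636, 811,932.94,964]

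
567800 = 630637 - 62837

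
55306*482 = 26657492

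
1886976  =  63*29952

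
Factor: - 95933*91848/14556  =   - 2^1 * 23^1*43^2*89^1*97^1*1213^( - 1) =- 734271182/1213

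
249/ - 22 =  - 12 + 15/22 = - 11.32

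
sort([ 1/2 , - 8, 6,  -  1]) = [ - 8,-1,  1/2,6]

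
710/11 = 710/11= 64.55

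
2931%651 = 327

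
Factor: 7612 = 2^2*11^1 * 173^1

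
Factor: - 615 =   -  3^1*5^1*41^1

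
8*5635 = 45080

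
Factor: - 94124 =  -2^2 * 23531^1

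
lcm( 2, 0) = 0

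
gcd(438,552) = 6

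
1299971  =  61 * 21311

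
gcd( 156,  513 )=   3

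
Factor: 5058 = 2^1*3^2*281^1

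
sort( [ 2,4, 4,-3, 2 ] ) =[ - 3, 2, 2, 4,4 ] 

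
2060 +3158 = 5218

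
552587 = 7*78941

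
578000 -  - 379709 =957709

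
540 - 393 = 147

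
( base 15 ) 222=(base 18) 18e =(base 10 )482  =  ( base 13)2b1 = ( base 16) 1E2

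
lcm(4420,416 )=35360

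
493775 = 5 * 98755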